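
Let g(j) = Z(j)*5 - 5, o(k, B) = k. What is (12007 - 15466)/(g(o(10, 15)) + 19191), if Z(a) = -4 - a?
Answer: -1153/6372 ≈ -0.18095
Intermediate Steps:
g(j) = -25 - 5*j (g(j) = (-4 - j)*5 - 5 = (-20 - 5*j) - 5 = -25 - 5*j)
(12007 - 15466)/(g(o(10, 15)) + 19191) = (12007 - 15466)/((-25 - 5*10) + 19191) = -3459/((-25 - 50) + 19191) = -3459/(-75 + 19191) = -3459/19116 = -3459*1/19116 = -1153/6372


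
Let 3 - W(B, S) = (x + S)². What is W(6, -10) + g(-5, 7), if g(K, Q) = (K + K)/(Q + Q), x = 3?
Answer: -327/7 ≈ -46.714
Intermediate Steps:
g(K, Q) = K/Q (g(K, Q) = (2*K)/((2*Q)) = (2*K)*(1/(2*Q)) = K/Q)
W(B, S) = 3 - (3 + S)²
W(6, -10) + g(-5, 7) = (3 - (3 - 10)²) - 5/7 = (3 - 1*(-7)²) - 5*⅐ = (3 - 1*49) - 5/7 = (3 - 49) - 5/7 = -46 - 5/7 = -327/7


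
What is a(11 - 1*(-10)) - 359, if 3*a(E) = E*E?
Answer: -212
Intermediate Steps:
a(E) = E²/3 (a(E) = (E*E)/3 = E²/3)
a(11 - 1*(-10)) - 359 = (11 - 1*(-10))²/3 - 359 = (11 + 10)²/3 - 359 = (⅓)*21² - 359 = (⅓)*441 - 359 = 147 - 359 = -212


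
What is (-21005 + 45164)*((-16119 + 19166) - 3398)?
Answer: -8479809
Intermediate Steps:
(-21005 + 45164)*((-16119 + 19166) - 3398) = 24159*(3047 - 3398) = 24159*(-351) = -8479809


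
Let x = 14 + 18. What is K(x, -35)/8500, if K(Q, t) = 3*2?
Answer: 3/4250 ≈ 0.00070588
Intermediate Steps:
x = 32
K(Q, t) = 6
K(x, -35)/8500 = 6/8500 = 6*(1/8500) = 3/4250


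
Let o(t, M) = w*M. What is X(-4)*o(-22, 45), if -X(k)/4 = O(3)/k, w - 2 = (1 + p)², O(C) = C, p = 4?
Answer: 3645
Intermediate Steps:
w = 27 (w = 2 + (1 + 4)² = 2 + 5² = 2 + 25 = 27)
X(k) = -12/k
o(t, M) = 27*M
X(-4)*o(-22, 45) = (-12/(-4))*(27*45) = -12*(-¼)*1215 = 3*1215 = 3645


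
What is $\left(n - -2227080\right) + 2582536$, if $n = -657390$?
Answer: $4152226$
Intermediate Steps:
$\left(n - -2227080\right) + 2582536 = \left(-657390 - -2227080\right) + 2582536 = \left(-657390 + 2227080\right) + 2582536 = 1569690 + 2582536 = 4152226$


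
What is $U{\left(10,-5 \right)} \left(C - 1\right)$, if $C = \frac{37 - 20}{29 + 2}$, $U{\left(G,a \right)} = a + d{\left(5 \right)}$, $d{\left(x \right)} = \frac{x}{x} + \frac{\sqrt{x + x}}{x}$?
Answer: $\frac{56}{31} - \frac{14 \sqrt{10}}{155} \approx 1.5208$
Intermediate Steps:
$d{\left(x \right)} = 1 + \frac{\sqrt{2}}{\sqrt{x}}$ ($d{\left(x \right)} = 1 + \frac{\sqrt{2 x}}{x} = 1 + \frac{\sqrt{2} \sqrt{x}}{x} = 1 + \frac{\sqrt{2}}{\sqrt{x}}$)
$U{\left(G,a \right)} = 1 + a + \frac{\sqrt{10}}{5}$ ($U{\left(G,a \right)} = a + \left(1 + \frac{\sqrt{2}}{\sqrt{5}}\right) = a + \left(1 + \sqrt{2} \frac{\sqrt{5}}{5}\right) = a + \left(1 + \frac{\sqrt{10}}{5}\right) = 1 + a + \frac{\sqrt{10}}{5}$)
$C = \frac{17}{31} \approx 0.54839$
$U{\left(10,-5 \right)} \left(C - 1\right) = \left(1 - 5 + \frac{\sqrt{10}}{5}\right) \left(\frac{17}{31} - 1\right) = \left(-4 + \frac{\sqrt{10}}{5}\right) \left(- \frac{14}{31}\right) = \frac{56}{31} - \frac{14 \sqrt{10}}{155}$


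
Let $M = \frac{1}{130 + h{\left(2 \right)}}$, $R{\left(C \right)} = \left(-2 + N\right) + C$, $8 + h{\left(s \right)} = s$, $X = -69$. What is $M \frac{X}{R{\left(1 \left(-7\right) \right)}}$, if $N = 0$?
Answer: $\frac{23}{372} \approx 0.061828$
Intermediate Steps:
$h{\left(s \right)} = -8 + s$
$R{\left(C \right)} = -2 + C$ ($R{\left(C \right)} = \left(-2 + 0\right) + C = -2 + C$)
$M = \frac{1}{124}$ ($M = \frac{1}{130 + \left(-8 + 2\right)} = \frac{1}{130 - 6} = \frac{1}{124} \approx 0.0080645$)
$M \frac{X}{R{\left(1 \left(-7\right) \right)}} = \frac{\left(-69\right) \frac{1}{-2 + 1 \left(-7\right)}}{124} = \frac{\left(-69\right) \frac{1}{-2 - 7}}{124} = \frac{\left(-69\right) \frac{1}{-9}}{124} = \frac{\left(-69\right) \left(- \frac{1}{9}\right)}{124} = \frac{1}{124} \cdot \frac{23}{3} = \frac{23}{372}$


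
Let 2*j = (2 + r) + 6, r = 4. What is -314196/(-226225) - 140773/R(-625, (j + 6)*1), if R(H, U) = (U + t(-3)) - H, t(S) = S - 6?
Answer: -31649056837/142069300 ≈ -222.77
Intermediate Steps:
t(S) = -6 + S
j = 6 (j = ((2 + 4) + 6)/2 = (6 + 6)/2 = (½)*12 = 6)
R(H, U) = -9 + U - H (R(H, U) = (U + (-6 - 3)) - H = (U - 9) - H = (-9 + U) - H = -9 + U - H)
-314196/(-226225) - 140773/R(-625, (j + 6)*1) = -314196/(-226225) - 140773/(-9 + (6 + 6)*1 - 1*(-625)) = -314196*(-1/226225) - 140773/(-9 + 12*1 + 625) = 314196/226225 - 140773/(-9 + 12 + 625) = 314196/226225 - 140773/628 = -31649056837/142069300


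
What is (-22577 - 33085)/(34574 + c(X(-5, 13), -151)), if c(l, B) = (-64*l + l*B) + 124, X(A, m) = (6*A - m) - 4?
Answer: -55662/44803 ≈ -1.2424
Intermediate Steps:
X(A, m) = -4 - m + 6*A (X(A, m) = (-m + 6*A) - 4 = -4 - m + 6*A)
c(l, B) = 124 - 64*l + B*l (c(l, B) = (-64*l + B*l) + 124 = 124 - 64*l + B*l)
(-22577 - 33085)/(34574 + c(X(-5, 13), -151)) = (-22577 - 33085)/(34574 + (124 - 64*(-4 - 1*13 + 6*(-5)) - 151*(-4 - 1*13 + 6*(-5)))) = -55662/(34574 + (124 - 64*(-4 - 13 - 30) - 151*(-4 - 13 - 30))) = -55662/(34574 + (124 - 64*(-47) - 151*(-47))) = -55662/(34574 + (124 + 3008 + 7097)) = -55662/(34574 + 10229) = -55662/44803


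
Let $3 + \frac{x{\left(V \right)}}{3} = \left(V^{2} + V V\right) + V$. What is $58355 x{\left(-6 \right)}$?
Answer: $11029095$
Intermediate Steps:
$x{\left(V \right)} = -9 + 3 V + 6 V^{2}$ ($x{\left(V \right)} = -9 + 3 \left(\left(V^{2} + V V\right) + V\right) = -9 + 3 \left(\left(V^{2} + V^{2}\right) + V\right) = -9 + 3 \left(2 V^{2} + V\right) = -9 + 3 \left(V + 2 V^{2}\right) = -9 + \left(3 V + 6 V^{2}\right) = -9 + 3 V + 6 V^{2}$)
$58355 x{\left(-6 \right)} = 58355 \left(-9 + 3 \left(-6\right) + 6 \left(-6\right)^{2}\right) = 58355 \left(-9 - 18 + 6 \cdot 36\right) = 58355 \left(-9 - 18 + 216\right) = 58355 \cdot 189 = 11029095$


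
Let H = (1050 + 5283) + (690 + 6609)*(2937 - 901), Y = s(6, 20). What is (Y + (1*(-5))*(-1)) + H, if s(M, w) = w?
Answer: 14867122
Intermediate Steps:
Y = 20
H = 14867097 (H = 6333 + 7299*2036 = 6333 + 14860764 = 14867097)
(Y + (1*(-5))*(-1)) + H = (20 + (1*(-5))*(-1)) + 14867097 = (20 - 5*(-1)) + 14867097 = (20 + 5) + 14867097 = 25 + 14867097 = 14867122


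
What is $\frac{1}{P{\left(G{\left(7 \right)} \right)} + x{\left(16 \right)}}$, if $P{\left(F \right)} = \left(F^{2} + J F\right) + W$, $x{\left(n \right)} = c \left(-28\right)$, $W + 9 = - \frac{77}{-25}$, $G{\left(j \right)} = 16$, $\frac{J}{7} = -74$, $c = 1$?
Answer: $- \frac{25}{201648} \approx -0.00012398$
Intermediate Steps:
$J = -518$ ($J = 7 \left(-74\right) = -518$)
$W = - \frac{148}{25}$ ($W = -9 - \frac{77}{-25} = -9 - - \frac{77}{25} = -9 + \frac{77}{25} = - \frac{148}{25} \approx -5.92$)
$x{\left(n \right)} = -28$ ($x{\left(n \right)} = 1 \left(-28\right) = -28$)
$P{\left(F \right)} = - \frac{148}{25} + F^{2} - 518 F$ ($P{\left(F \right)} = \left(F^{2} - 518 F\right) - \frac{148}{25} = - \frac{148}{25} + F^{2} - 518 F$)
$\frac{1}{P{\left(G{\left(7 \right)} \right)} + x{\left(16 \right)}} = \frac{1}{\left(- \frac{148}{25} + 16^{2} - 8288\right) - 28} = \frac{1}{\left(- \frac{148}{25} + 256 - 8288\right) - 28} = \frac{1}{- \frac{200948}{25} - 28} = \frac{1}{- \frac{201648}{25}} = - \frac{25}{201648}$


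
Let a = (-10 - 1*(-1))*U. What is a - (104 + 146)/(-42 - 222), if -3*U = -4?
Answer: -1459/132 ≈ -11.053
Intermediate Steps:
U = 4/3 (U = -1/3*(-4) = 4/3 ≈ 1.3333)
a = -12 (a = (-10 - 1*(-1))*(4/3) = (-10 + 1)*(4/3) = -9*4/3 = -12)
a - (104 + 146)/(-42 - 222) = -12 - (104 + 146)/(-42 - 222) = -12 - 250/(-264) = -12 - 250*(-1)/264 = -12 - 1*(-125/132) = -12 + 125/132 = -1459/132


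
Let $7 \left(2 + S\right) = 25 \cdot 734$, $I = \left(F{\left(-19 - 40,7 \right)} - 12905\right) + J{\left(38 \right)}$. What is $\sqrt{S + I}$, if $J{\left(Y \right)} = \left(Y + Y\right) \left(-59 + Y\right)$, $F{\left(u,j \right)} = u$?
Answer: $\frac{8 i \sqrt{9142}}{7} \approx 109.27 i$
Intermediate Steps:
$J{\left(Y \right)} = 2 Y \left(-59 + Y\right)$
$I = -14560$ ($I = \left(\left(-19 - 40\right) - 12905\right) + 2 \cdot 38 \left(-59 + 38\right) = \left(\left(-19 - 40\right) - 12905\right) + 2 \cdot 38 \left(-21\right) = \left(-59 - 12905\right) - 1596 = -12964 - 1596 = -14560$)
$S = \frac{18336}{7}$ ($S = -2 + \frac{25 \cdot 734}{7} = -2 + \frac{1}{7} \cdot 18350 = -2 + \frac{18350}{7} = \frac{18336}{7} \approx 2619.4$)
$\sqrt{S + I} = \sqrt{\frac{18336}{7} - 14560} = \sqrt{- \frac{83584}{7}} = \frac{8 i \sqrt{9142}}{7}$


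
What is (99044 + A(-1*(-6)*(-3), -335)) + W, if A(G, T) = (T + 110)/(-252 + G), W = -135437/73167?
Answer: 4831118589/48778 ≈ 99043.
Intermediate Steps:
W = -135437/73167 (W = -135437*1/73167 = -135437/73167 ≈ -1.8511)
A(G, T) = (110 + T)/(-252 + G)
(99044 + A(-1*(-6)*(-3), -335)) + W = (99044 + (110 - 335)/(-252 - 1*(-6)*(-3))) - 135437/73167 = (99044 - 225/(-252 + 6*(-3))) - 135437/73167 = (99044 - 225/(-252 - 18)) - 135437/73167 = (99044 - 225/(-270)) - 135437/73167 = (99044 - 1/270*(-225)) - 135437/73167 = (99044 + ⅚) - 135437/73167 = 594269/6 - 135437/73167 = 4831118589/48778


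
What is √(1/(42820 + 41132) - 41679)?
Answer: I*√2039937642281/6996 ≈ 204.15*I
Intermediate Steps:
√(1/(42820 + 41132) - 41679) = √(1/83952 - 41679) = √(-3499035407/83952) = I*√2039937642281/6996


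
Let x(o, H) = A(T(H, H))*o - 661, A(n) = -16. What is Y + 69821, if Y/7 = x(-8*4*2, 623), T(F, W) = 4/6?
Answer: 72362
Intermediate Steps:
T(F, W) = ⅔ (T(F, W) = 4*(⅙) = ⅔)
x(o, H) = -661 - 16*o (x(o, H) = -16*o - 661 = -661 - 16*o)
Y = 2541 (Y = 7*(-661 - 16*(-8*4)*2) = 7*(-661 - (-512)*2) = 7*(-661 - 16*(-64)) = 7*(-661 + 1024) = 7*363 = 2541)
Y + 69821 = 2541 + 69821 = 72362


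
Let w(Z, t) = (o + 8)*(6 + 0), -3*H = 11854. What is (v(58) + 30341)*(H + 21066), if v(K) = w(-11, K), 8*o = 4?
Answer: 1560446848/3 ≈ 5.2015e+8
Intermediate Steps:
o = ½ (o = (⅛)*4 = ½ ≈ 0.50000)
H = -11854/3 (H = -⅓*11854 = -11854/3 ≈ -3951.3)
w(Z, t) = 51 (w(Z, t) = (½ + 8)*(6 + 0) = (17/2)*6 = 51)
v(K) = 51
(v(58) + 30341)*(H + 21066) = (51 + 30341)*(-11854/3 + 21066) = 30392*(51344/3) = 1560446848/3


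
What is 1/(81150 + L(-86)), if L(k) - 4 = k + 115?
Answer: 1/81183 ≈ 1.2318e-5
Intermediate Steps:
L(k) = 119 + k (L(k) = 4 + (k + 115) = 4 + (115 + k) = 119 + k)
1/(81150 + L(-86)) = 1/(81150 + (119 - 86)) = 1/(81150 + 33) = 1/81183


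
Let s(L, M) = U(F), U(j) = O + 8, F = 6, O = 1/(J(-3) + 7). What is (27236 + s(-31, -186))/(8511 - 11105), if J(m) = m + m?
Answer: -27245/2594 ≈ -10.503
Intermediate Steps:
J(m) = 2*m
O = 1 (O = 1/(2*(-3) + 7) = 1/(-6 + 7) = 1/1 = 1)
U(j) = 9 (U(j) = 1 + 8 = 9)
s(L, M) = 9
(27236 + s(-31, -186))/(8511 - 11105) = (27236 + 9)/(8511 - 11105) = 27245/(-2594) = 27245*(-1/2594) = -27245/2594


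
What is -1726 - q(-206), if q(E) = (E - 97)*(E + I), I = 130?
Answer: -24754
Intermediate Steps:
q(E) = (-97 + E)*(130 + E) (q(E) = (E - 97)*(E + 130) = (-97 + E)*(130 + E))
-1726 - q(-206) = -1726 - (-12610 + (-206)² + 33*(-206)) = -1726 - (-12610 + 42436 - 6798) = -1726 - 1*23028 = -1726 - 23028 = -24754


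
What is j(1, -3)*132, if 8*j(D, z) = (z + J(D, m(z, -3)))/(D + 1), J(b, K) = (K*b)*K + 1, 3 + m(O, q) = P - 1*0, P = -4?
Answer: 1551/4 ≈ 387.75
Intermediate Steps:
m(O, q) = -7 (m(O, q) = -3 + (-4 - 1*0) = -3 + (-4 + 0) = -3 - 4 = -7)
J(b, K) = 1 + b*K² (J(b, K) = b*K² + 1 = 1 + b*K²)
j(D, z) = (1 + z + 49*D)/(8*(1 + D)) (j(D, z) = ((z + (1 + D*(-7)²))/(D + 1))/8 = ((z + (1 + D*49))/(1 + D))/8 = ((z + (1 + 49*D))/(1 + D))/8 = ((1 + z + 49*D)/(1 + D))/8 = (1 + z + 49*D)/(8*(1 + D)))
j(1, -3)*132 = ((1 - 3 + 49*1)/(8*(1 + 1)))*132 = ((⅛)*(1 - 3 + 49)/2)*132 = ((⅛)*(½)*47)*132 = (47/16)*132 = 1551/4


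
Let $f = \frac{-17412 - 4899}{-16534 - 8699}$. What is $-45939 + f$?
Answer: $- \frac{386385492}{8411} \approx -45938.0$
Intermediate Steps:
$f = \frac{7437}{8411}$ ($f = - \frac{22311}{-25233} = \left(-22311\right) \left(- \frac{1}{25233}\right) = \frac{7437}{8411} \approx 0.8842$)
$-45939 + f = -45939 + \frac{7437}{8411} = - \frac{386385492}{8411}$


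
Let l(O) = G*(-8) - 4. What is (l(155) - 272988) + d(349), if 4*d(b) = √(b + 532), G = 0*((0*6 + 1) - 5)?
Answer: -272992 + √881/4 ≈ -2.7298e+5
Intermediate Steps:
G = 0 (G = 0*((0 + 1) - 5) = 0*(1 - 5) = 0*(-4) = 0)
d(b) = √(532 + b)/4 (d(b) = √(b + 532)/4 = √(532 + b)/4)
l(O) = -4 (l(O) = 0*(-8) - 4 = 0 - 4 = -4)
(l(155) - 272988) + d(349) = (-4 - 272988) + √(532 + 349)/4 = -272992 + √881/4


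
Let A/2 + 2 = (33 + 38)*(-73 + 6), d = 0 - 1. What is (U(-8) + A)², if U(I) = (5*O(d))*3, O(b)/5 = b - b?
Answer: 90592324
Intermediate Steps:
d = -1
O(b) = 0 (O(b) = 5*(b - b) = 5*0 = 0)
A = -9518 (A = -4 + 2*((33 + 38)*(-73 + 6)) = -4 + 2*(71*(-67)) = -4 + 2*(-4757) = -4 - 9514 = -9518)
U(I) = 0 (U(I) = (5*0)*3 = 0*3 = 0)
(U(-8) + A)² = (0 - 9518)² = (-9518)² = 90592324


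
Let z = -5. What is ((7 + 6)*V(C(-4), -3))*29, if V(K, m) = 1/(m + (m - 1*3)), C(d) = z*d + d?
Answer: -377/9 ≈ -41.889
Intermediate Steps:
C(d) = -4*d (C(d) = -5*d + d = -4*d)
V(K, m) = 1/(-3 + 2*m) (V(K, m) = 1/(m + (m - 3)) = 1/(m + (-3 + m)) = 1/(-3 + 2*m))
((7 + 6)*V(C(-4), -3))*29 = ((7 + 6)/(-3 + 2*(-3)))*29 = (13/(-3 - 6))*29 = (13/(-9))*29 = (13*(-⅑))*29 = -13/9*29 = -377/9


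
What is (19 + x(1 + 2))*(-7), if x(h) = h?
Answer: -154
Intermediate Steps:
(19 + x(1 + 2))*(-7) = (19 + (1 + 2))*(-7) = (19 + 3)*(-7) = 22*(-7) = -154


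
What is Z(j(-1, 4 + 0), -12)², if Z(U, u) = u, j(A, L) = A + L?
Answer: 144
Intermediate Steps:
Z(j(-1, 4 + 0), -12)² = (-12)² = 144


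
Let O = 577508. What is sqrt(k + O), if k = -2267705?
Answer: I*sqrt(1690197) ≈ 1300.1*I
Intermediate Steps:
sqrt(k + O) = sqrt(-2267705 + 577508) = sqrt(-1690197) = I*sqrt(1690197)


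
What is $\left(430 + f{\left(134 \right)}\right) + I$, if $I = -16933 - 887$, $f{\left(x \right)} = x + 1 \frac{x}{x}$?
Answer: $-17255$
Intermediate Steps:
$f{\left(x \right)} = 1 + x$ ($f{\left(x \right)} = x + 1 \cdot 1 = x + 1 = 1 + x$)
$I = -17820$ ($I = -16933 - 887 = -17820$)
$\left(430 + f{\left(134 \right)}\right) + I = \left(430 + \left(1 + 134\right)\right) - 17820 = \left(430 + 135\right) - 17820 = 565 - 17820 = -17255$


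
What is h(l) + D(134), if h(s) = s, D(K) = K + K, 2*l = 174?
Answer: 355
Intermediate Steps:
l = 87 (l = (½)*174 = 87)
D(K) = 2*K
h(l) + D(134) = 87 + 2*134 = 87 + 268 = 355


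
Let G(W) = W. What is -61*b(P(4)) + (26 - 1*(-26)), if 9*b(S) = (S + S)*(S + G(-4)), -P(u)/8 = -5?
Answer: -19468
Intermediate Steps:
P(u) = 40 (P(u) = -8*(-5) = 40)
b(S) = 2*S*(-4 + S)/9 (b(S) = ((S + S)*(S - 4))/9 = ((2*S)*(-4 + S))/9 = (2*S*(-4 + S))/9 = 2*S*(-4 + S)/9)
-61*b(P(4)) + (26 - 1*(-26)) = -122*40*(-4 + 40)/9 + (26 - 1*(-26)) = -122*40*36/9 + (26 + 26) = -61*320 + 52 = -19520 + 52 = -19468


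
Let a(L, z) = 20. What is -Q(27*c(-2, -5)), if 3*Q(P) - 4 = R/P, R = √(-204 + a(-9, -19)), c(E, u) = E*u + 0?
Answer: -4/3 - I*√46/405 ≈ -1.3333 - 0.016746*I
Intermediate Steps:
c(E, u) = E*u
R = 2*I*√46 (R = √(-204 + 20) = √(-184) = 2*I*√46 ≈ 13.565*I)
Q(P) = 4/3 + 2*I*√46/(3*P) (Q(P) = 4/3 + ((2*I*√46)/P)/3 = 4/3 + (2*I*√46/P)/3 = 4/3 + 2*I*√46/(3*P))
-Q(27*c(-2, -5)) = -2*(2*(27*(-2*(-5))) + I*√46)/(3*(27*(-2*(-5)))) = -2*(2*(27*10) + I*√46)/(3*(27*10)) = -2*(2*270 + I*√46)/(3*270) = -2*(540 + I*√46)/(3*270) = -(4/3 + I*√46/405) = -4/3 - I*√46/405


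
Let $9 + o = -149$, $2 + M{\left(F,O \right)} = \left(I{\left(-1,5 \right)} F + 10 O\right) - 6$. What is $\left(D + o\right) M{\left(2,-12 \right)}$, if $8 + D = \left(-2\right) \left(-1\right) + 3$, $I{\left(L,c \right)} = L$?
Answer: $20930$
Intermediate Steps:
$M{\left(F,O \right)} = -8 - F + 10 O$ ($M{\left(F,O \right)} = -2 - \left(6 + F - 10 O\right) = -8 - F + 10 O$)
$o = -158$ ($o = -9 - 149 = -158$)
$D = -3$ ($D = -8 + \left(\left(-2\right) \left(-1\right) + 3\right) = -8 + \left(2 + 3\right) = -8 + 5 = -3$)
$\left(D + o\right) M{\left(2,-12 \right)} = \left(-3 - 158\right) \left(-8 - 2 + 10 \left(-12\right)\right) = - 161 \left(-8 - 2 - 120\right) = \left(-161\right) \left(-130\right) = 20930$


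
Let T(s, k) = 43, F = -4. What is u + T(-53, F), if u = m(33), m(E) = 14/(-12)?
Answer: 251/6 ≈ 41.833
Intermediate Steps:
m(E) = -7/6 (m(E) = 14*(-1/12) = -7/6)
u = -7/6 ≈ -1.1667
u + T(-53, F) = -7/6 + 43 = 251/6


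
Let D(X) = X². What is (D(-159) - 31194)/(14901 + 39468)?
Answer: -657/6041 ≈ -0.10876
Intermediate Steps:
(D(-159) - 31194)/(14901 + 39468) = ((-159)² - 31194)/(14901 + 39468) = (25281 - 31194)/54369 = -5913*1/54369 = -657/6041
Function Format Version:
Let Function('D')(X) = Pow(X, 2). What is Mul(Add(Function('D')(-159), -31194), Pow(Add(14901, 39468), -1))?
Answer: Rational(-657, 6041) ≈ -0.10876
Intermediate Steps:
Mul(Add(Function('D')(-159), -31194), Pow(Add(14901, 39468), -1)) = Mul(Add(Pow(-159, 2), -31194), Pow(Add(14901, 39468), -1)) = Mul(Add(25281, -31194), Pow(54369, -1)) = Mul(-5913, Rational(1, 54369)) = Rational(-657, 6041)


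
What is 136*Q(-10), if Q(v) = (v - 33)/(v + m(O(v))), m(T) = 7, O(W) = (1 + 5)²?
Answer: 5848/3 ≈ 1949.3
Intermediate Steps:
O(W) = 36 (O(W) = 6² = 36)
Q(v) = (-33 + v)/(7 + v) (Q(v) = (v - 33)/(v + 7) = (-33 + v)/(7 + v))
136*Q(-10) = 136*((-33 - 10)/(7 - 10)) = 136*(-43/(-3)) = 136*(-⅓*(-43)) = 136*(43/3) = 5848/3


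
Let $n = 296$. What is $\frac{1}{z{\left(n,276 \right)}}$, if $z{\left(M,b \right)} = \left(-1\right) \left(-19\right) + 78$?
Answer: $\frac{1}{97} \approx 0.010309$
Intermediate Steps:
$z{\left(M,b \right)} = 97$ ($z{\left(M,b \right)} = 19 + 78 = 97$)
$\frac{1}{z{\left(n,276 \right)}} = \frac{1}{97}$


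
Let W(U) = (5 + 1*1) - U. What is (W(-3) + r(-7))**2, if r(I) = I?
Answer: 4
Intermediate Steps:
W(U) = 6 - U (W(U) = (5 + 1) - U = 6 - U)
(W(-3) + r(-7))**2 = ((6 - 1*(-3)) - 7)**2 = ((6 + 3) - 7)**2 = (9 - 7)**2 = 2**2 = 4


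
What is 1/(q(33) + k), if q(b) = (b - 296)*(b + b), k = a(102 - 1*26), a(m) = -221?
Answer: -1/17579 ≈ -5.6886e-5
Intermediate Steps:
k = -221
q(b) = 2*b*(-296 + b) (q(b) = (-296 + b)*(2*b) = 2*b*(-296 + b))
1/(q(33) + k) = 1/(2*33*(-296 + 33) - 221) = 1/(2*33*(-263) - 221) = 1/(-17358 - 221) = 1/(-17579) = -1/17579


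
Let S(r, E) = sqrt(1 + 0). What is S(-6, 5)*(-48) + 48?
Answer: 0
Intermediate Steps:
S(r, E) = 1 (S(r, E) = sqrt(1) = 1)
S(-6, 5)*(-48) + 48 = 1*(-48) + 48 = -48 + 48 = 0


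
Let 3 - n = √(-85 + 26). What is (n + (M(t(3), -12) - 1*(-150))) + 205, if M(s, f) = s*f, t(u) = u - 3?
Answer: 358 - I*√59 ≈ 358.0 - 7.6811*I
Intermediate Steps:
t(u) = -3 + u
n = 3 - I*√59 (n = 3 - √(-85 + 26) = 3 - √(-59) = 3 - I*√59 ≈ 3.0 - 7.6811*I)
M(s, f) = f*s
(n + (M(t(3), -12) - 1*(-150))) + 205 = ((3 - I*√59) + (-12*(-3 + 3) - 1*(-150))) + 205 = ((3 - I*√59) + (-12*0 + 150)) + 205 = ((3 - I*√59) + (0 + 150)) + 205 = ((3 - I*√59) + 150) + 205 = (153 - I*√59) + 205 = 358 - I*√59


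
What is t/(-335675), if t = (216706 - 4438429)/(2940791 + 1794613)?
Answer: 1407241/529852245900 ≈ 2.6559e-6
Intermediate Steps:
t = -1407241/1578468 (t = -4221723/4735404 = -4221723*1/4735404 = -1407241/1578468 ≈ -0.89152)
t/(-335675) = -1407241/1578468/(-335675) = -1407241/1578468*(-1/335675) = 1407241/529852245900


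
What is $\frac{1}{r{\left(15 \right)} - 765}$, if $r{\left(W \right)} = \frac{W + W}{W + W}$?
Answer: $- \frac{1}{764} \approx -0.0013089$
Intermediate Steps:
$r{\left(W \right)} = 1$ ($r{\left(W \right)} = \frac{2 W}{2 W} = 2 W \frac{1}{2 W} = 1$)
$\frac{1}{r{\left(15 \right)} - 765} = \frac{1}{1 - 765} = \frac{1}{-764} = - \frac{1}{764}$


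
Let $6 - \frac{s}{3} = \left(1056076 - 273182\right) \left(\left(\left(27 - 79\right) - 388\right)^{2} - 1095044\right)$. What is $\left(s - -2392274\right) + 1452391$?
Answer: $2117209141491$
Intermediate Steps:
$s = 2117205296826$ ($s = 18 - 3 \left(1056076 - 273182\right) \left(\left(\left(27 - 79\right) - 388\right)^{2} - 1095044\right) = 18 - 3 \cdot 782894 \left(\left(-52 - 388\right)^{2} - 1095044\right) = 18 - 3 \cdot 782894 \left(\left(-440\right)^{2} - 1095044\right) = 18 - 3 \cdot 782894 \left(193600 - 1095044\right) = 18 - 3 \cdot 782894 \left(-901444\right) = 18 - -2117205296808 = 18 + 2117205296808 = 2117205296826$)
$\left(s - -2392274\right) + 1452391 = \left(2117205296826 - -2392274\right) + 1452391 = \left(2117205296826 + 2392274\right) + 1452391 = 2117207689100 + 1452391 = 2117209141491$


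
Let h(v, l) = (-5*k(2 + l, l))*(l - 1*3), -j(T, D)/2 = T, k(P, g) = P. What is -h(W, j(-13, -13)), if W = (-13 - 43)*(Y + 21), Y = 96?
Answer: 3220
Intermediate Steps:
j(T, D) = -2*T
W = -6552 (W = (-13 - 43)*(96 + 21) = -56*117 = -6552)
h(v, l) = (-10 - 5*l)*(-3 + l) (h(v, l) = (-5*(2 + l))*(l - 1*3) = (-10 - 5*l)*(l - 3) = (-10 - 5*l)*(-3 + l))
-h(W, j(-13, -13)) = -(30 - 5*(-2*(-13))² + 5*(-2*(-13))) = -(30 - 5*26² + 5*26) = -(30 - 5*676 + 130) = -(30 - 3380 + 130) = -1*(-3220) = 3220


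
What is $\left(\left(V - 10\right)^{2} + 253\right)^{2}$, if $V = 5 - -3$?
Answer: $66049$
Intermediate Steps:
$V = 8$ ($V = 5 + 3 = 8$)
$\left(\left(V - 10\right)^{2} + 253\right)^{2} = \left(\left(8 - 10\right)^{2} + 253\right)^{2} = \left(\left(-2\right)^{2} + 253\right)^{2} = \left(4 + 253\right)^{2} = 257^{2} = 66049$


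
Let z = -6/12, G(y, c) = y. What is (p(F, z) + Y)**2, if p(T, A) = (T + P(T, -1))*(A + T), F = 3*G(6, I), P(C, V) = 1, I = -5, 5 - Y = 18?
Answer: 408321/4 ≈ 1.0208e+5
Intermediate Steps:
Y = -13 (Y = 5 - 1*18 = 5 - 18 = -13)
F = 18 (F = 3*6 = 18)
z = -1/2 (z = -6*1/12 = -1/2 ≈ -0.50000)
p(T, A) = (1 + T)*(A + T) (p(T, A) = (T + 1)*(A + T) = (1 + T)*(A + T))
(p(F, z) + Y)**2 = ((-1/2 + 18 + 18**2 - 1/2*18) - 13)**2 = ((-1/2 + 18 + 324 - 9) - 13)**2 = (665/2 - 13)**2 = (639/2)**2 = 408321/4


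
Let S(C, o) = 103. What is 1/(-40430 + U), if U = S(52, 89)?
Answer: -1/40327 ≈ -2.4797e-5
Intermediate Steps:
U = 103
1/(-40430 + U) = 1/(-40430 + 103) = 1/(-40327) = -1/40327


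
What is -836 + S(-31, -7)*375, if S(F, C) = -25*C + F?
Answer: 53164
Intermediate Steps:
S(F, C) = F - 25*C
-836 + S(-31, -7)*375 = -836 + (-31 - 25*(-7))*375 = -836 + (-31 + 175)*375 = -836 + 144*375 = -836 + 54000 = 53164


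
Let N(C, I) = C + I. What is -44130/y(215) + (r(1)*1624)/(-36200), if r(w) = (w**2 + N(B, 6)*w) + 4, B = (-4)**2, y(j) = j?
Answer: -40173333/194575 ≈ -206.47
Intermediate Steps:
B = 16
r(w) = 4 + w**2 + 22*w (r(w) = (w**2 + (16 + 6)*w) + 4 = (w**2 + 22*w) + 4 = 4 + w**2 + 22*w)
-44130/y(215) + (r(1)*1624)/(-36200) = -44130/215 + ((4 + 1**2 + 22*1)*1624)/(-36200) = -44130*1/215 + ((4 + 1 + 22)*1624)*(-1/36200) = -8826/43 + (27*1624)*(-1/36200) = -8826/43 + 43848*(-1/36200) = -8826/43 - 5481/4525 = -40173333/194575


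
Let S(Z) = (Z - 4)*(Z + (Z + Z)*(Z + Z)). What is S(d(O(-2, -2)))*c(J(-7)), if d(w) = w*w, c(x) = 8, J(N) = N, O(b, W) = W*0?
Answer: 0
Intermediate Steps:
O(b, W) = 0
d(w) = w²
S(Z) = (-4 + Z)*(Z + 4*Z²) (S(Z) = (-4 + Z)*(Z + (2*Z)*(2*Z)) = (-4 + Z)*(Z + 4*Z²))
S(d(O(-2, -2)))*c(J(-7)) = (0²*(-4 - 15*0² + 4*(0²)²))*8 = (0*(-4 - 15*0 + 4*0²))*8 = (0*(-4 + 0 + 4*0))*8 = (0*(-4 + 0 + 0))*8 = (0*(-4))*8 = 0*8 = 0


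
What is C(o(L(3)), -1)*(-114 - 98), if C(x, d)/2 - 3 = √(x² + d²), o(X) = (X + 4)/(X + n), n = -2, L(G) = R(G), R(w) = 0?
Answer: -1272 - 424*√5 ≈ -2220.1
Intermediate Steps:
L(G) = 0
o(X) = (4 + X)/(-2 + X) (o(X) = (X + 4)/(X - 2) = (4 + X)/(-2 + X))
C(x, d) = 6 + 2*√(d² + x²) (C(x, d) = 6 + 2*√(x² + d²) = 6 + 2*√(d² + x²))
C(o(L(3)), -1)*(-114 - 98) = (6 + 2*√((-1)² + ((4 + 0)/(-2 + 0))²))*(-114 - 98) = (6 + 2*√(1 + (4/(-2))²))*(-212) = (6 + 2*√(1 + (-½*4)²))*(-212) = (6 + 2*√(1 + (-2)²))*(-212) = (6 + 2*√(1 + 4))*(-212) = (6 + 2*√5)*(-212) = -1272 - 424*√5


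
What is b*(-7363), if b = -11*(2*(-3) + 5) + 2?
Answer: -95719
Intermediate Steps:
b = 13 (b = -11*(-6 + 5) + 2 = -11*(-1) + 2 = 11 + 2 = 13)
b*(-7363) = 13*(-7363) = -95719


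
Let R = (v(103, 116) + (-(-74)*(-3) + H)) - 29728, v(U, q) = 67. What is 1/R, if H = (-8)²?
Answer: -1/29819 ≈ -3.3536e-5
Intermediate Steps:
H = 64
R = -29819 (R = (67 + (-(-74)*(-3) + 64)) - 29728 = (67 + (-74*3 + 64)) - 29728 = (67 + (-222 + 64)) - 29728 = (67 - 158) - 29728 = -91 - 29728 = -29819)
1/R = 1/(-29819) = -1/29819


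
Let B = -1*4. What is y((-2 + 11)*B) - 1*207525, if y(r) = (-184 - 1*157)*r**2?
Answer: -649461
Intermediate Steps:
B = -4
y(r) = -341*r**2 (y(r) = (-184 - 157)*r**2 = -341*r**2)
y((-2 + 11)*B) - 1*207525 = -341*16*(-2 + 11)**2 - 1*207525 = -341*(9*(-4))**2 - 207525 = -341*(-36)**2 - 207525 = -341*1296 - 207525 = -441936 - 207525 = -649461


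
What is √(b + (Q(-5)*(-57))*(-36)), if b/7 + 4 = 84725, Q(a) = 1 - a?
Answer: √605359 ≈ 778.05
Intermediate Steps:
b = 593047 (b = -28 + 7*84725 = -28 + 593075 = 593047)
√(b + (Q(-5)*(-57))*(-36)) = √(593047 + ((1 - 1*(-5))*(-57))*(-36)) = √(593047 + ((1 + 5)*(-57))*(-36)) = √(593047 + (6*(-57))*(-36)) = √(593047 - 342*(-36)) = √(593047 + 12312) = √605359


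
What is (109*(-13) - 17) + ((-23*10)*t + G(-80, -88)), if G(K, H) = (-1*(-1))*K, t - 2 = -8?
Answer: -134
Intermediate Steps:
t = -6 (t = 2 - 8 = -6)
G(K, H) = K (G(K, H) = 1*K = K)
(109*(-13) - 17) + ((-23*10)*t + G(-80, -88)) = (109*(-13) - 17) + (-23*10*(-6) - 80) = (-1417 - 17) + (-230*(-6) - 80) = -1434 + (1380 - 80) = -1434 + 1300 = -134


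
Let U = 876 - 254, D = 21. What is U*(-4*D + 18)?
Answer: -41052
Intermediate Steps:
U = 622
U*(-4*D + 18) = 622*(-4*21 + 18) = 622*(-84 + 18) = 622*(-66) = -41052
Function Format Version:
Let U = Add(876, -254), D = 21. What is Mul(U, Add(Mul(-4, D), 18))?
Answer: -41052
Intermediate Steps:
U = 622
Mul(U, Add(Mul(-4, D), 18)) = Mul(622, Add(Mul(-4, 21), 18)) = Mul(622, Add(-84, 18)) = Mul(622, -66) = -41052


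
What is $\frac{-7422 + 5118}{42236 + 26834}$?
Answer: $- \frac{1152}{34535} \approx -0.033357$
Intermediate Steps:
$\frac{-7422 + 5118}{42236 + 26834} = - \frac{2304}{69070} = \left(-2304\right) \frac{1}{69070} = - \frac{1152}{34535}$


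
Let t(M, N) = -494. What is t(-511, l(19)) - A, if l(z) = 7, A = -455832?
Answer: 455338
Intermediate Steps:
t(-511, l(19)) - A = -494 - 1*(-455832) = -494 + 455832 = 455338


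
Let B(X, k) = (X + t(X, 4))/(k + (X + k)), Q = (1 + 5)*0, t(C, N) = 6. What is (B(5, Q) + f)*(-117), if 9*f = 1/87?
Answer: -112034/435 ≈ -257.55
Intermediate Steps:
f = 1/783 (f = (⅑)/87 = (⅑)*(1/87) = 1/783 ≈ 0.0012771)
Q = 0 (Q = 6*0 = 0)
B(X, k) = (6 + X)/(X + 2*k) (B(X, k) = (X + 6)/(k + (X + k)) = (6 + X)/(X + 2*k))
(B(5, Q) + f)*(-117) = ((6 + 5)/(5 + 2*0) + 1/783)*(-117) = (11/(5 + 0) + 1/783)*(-117) = (11/5 + 1/783)*(-117) = (8618/3915)*(-117) = -112034/435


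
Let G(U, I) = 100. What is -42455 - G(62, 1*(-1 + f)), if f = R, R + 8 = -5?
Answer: -42555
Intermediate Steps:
R = -13 (R = -8 - 5 = -13)
f = -13
-42455 - G(62, 1*(-1 + f)) = -42455 - 1*100 = -42455 - 100 = -42555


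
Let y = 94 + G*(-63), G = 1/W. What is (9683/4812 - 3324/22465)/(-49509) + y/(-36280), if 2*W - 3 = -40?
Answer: -97795712850727/35921561145539796 ≈ -0.0027225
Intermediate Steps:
W = -37/2 (W = 3/2 + (½)*(-40) = 3/2 - 20 = -37/2 ≈ -18.500)
G = -2/37 (G = 1/(-37/2) = -2/37 ≈ -0.054054)
y = 3604/37 (y = 94 - 2/37*(-63) = 94 + 126/37 = 3604/37 ≈ 97.405)
(9683/4812 - 3324/22465)/(-49509) + y/(-36280) = (9683/4812 - 3324/22465)/(-49509) + (3604/37)/(-36280) = (9683*(1/4812) - 3324*1/22465)*(-1/49509) + (3604/37)*(-1/36280) = (9683/4812 - 3324/22465)*(-1/49509) - 901/335590 = (201533507/108101580)*(-1/49509) - 901/335590 = -201533507/5352001124220 - 901/335590 = -97795712850727/35921561145539796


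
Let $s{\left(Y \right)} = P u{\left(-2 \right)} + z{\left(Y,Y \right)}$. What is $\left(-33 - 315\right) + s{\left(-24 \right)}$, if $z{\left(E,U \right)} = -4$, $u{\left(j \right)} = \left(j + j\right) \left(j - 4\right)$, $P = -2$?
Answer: $-400$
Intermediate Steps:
$u{\left(j \right)} = 2 j \left(-4 + j\right)$
$s{\left(Y \right)} = -52$ ($s{\left(Y \right)} = - 2 \cdot 2 \left(-2\right) \left(-4 - 2\right) - 4 = - 2 \cdot 2 \left(-2\right) \left(-6\right) - 4 = \left(-2\right) 24 - 4 = -48 - 4 = -52$)
$\left(-33 - 315\right) + s{\left(-24 \right)} = \left(-33 - 315\right) - 52 = -348 - 52 = -400$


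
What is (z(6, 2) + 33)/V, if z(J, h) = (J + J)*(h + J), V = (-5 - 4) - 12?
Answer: -43/7 ≈ -6.1429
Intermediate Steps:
V = -21 (V = -9 - 12 = -21)
z(J, h) = 2*J*(J + h) (z(J, h) = (2*J)*(J + h) = 2*J*(J + h))
(z(6, 2) + 33)/V = (2*6*(6 + 2) + 33)/(-21) = (2*6*8 + 33)*(-1/21) = (96 + 33)*(-1/21) = 129*(-1/21) = -43/7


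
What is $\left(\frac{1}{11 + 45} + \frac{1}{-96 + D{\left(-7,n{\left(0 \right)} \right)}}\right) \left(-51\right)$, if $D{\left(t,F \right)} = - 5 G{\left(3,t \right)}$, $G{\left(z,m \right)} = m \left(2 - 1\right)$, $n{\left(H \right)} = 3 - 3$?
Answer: $- \frac{255}{3416} \approx -0.074649$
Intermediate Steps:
$n{\left(H \right)} = 0$
$G{\left(z,m \right)} = m$ ($G{\left(z,m \right)} = m 1 = m$)
$D{\left(t,F \right)} = - 5 t$
$\left(\frac{1}{11 + 45} + \frac{1}{-96 + D{\left(-7,n{\left(0 \right)} \right)}}\right) \left(-51\right) = \left(\frac{1}{11 + 45} + \frac{1}{-96 - -35}\right) \left(-51\right) = \left(\frac{1}{56} + \frac{1}{-96 + 35}\right) \left(-51\right) = \left(\frac{1}{56} + \frac{1}{-61}\right) \left(-51\right) = \left(\frac{1}{56} - \frac{1}{61}\right) \left(-51\right) = \frac{5}{3416} \left(-51\right) = - \frac{255}{3416}$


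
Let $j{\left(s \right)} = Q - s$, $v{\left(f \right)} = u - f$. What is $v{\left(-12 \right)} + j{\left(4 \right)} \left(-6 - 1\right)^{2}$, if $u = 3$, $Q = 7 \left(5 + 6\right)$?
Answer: $3592$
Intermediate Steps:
$Q = 77$ ($Q = 7 \cdot 11 = 77$)
$v{\left(f \right)} = 3 - f$
$j{\left(s \right)} = 77 - s$
$v{\left(-12 \right)} + j{\left(4 \right)} \left(-6 - 1\right)^{2} = \left(3 - -12\right) + \left(77 - 4\right) \left(-6 - 1\right)^{2} = \left(3 + 12\right) + \left(77 - 4\right) \left(-7\right)^{2} = 15 + 73 \cdot 49 = 15 + 3577 = 3592$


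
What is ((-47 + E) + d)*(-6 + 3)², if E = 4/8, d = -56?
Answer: -1845/2 ≈ -922.50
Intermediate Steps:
E = ½ (E = (⅛)*4 = ½ ≈ 0.50000)
((-47 + E) + d)*(-6 + 3)² = ((-47 + ½) - 56)*(-6 + 3)² = (-93/2 - 56)*(-3)² = -205/2*9 = -1845/2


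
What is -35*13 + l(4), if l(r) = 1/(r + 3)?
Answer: -3184/7 ≈ -454.86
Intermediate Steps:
l(r) = 1/(3 + r)
-35*13 + l(4) = -35*13 + 1/(3 + 4) = -455 + 1/7 = -3184/7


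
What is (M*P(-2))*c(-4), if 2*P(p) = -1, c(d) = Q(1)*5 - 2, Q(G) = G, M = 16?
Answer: -24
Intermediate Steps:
c(d) = 3 (c(d) = 1*5 - 2 = 5 - 2 = 3)
P(p) = -1/2 (P(p) = (1/2)*(-1) = -1/2)
(M*P(-2))*c(-4) = (16*(-1/2))*3 = -8*3 = -24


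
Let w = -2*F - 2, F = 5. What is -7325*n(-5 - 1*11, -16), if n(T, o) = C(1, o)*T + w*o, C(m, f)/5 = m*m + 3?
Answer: 937600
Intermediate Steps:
C(m, f) = 15 + 5*m² (C(m, f) = 5*(m*m + 3) = 5*(m² + 3) = 5*(3 + m²) = 15 + 5*m²)
w = -12 (w = -2*5 - 2 = -10 - 2 = -12)
n(T, o) = -12*o + 20*T (n(T, o) = (15 + 5*1²)*T - 12*o = (15 + 5*1)*T - 12*o = (15 + 5)*T - 12*o = 20*T - 12*o = -12*o + 20*T)
-7325*n(-5 - 1*11, -16) = -7325*(-12*(-16) + 20*(-5 - 1*11)) = -7325*(192 + 20*(-5 - 11)) = -7325*(192 + 20*(-16)) = -7325*(192 - 320) = -7325*(-128) = 937600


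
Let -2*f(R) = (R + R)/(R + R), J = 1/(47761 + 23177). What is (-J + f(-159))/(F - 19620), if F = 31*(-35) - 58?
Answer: 17735/736442847 ≈ 2.4082e-5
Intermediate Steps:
J = 1/70938 ≈ 1.4097e-5
F = -1143 (F = -1085 - 58 = -1143)
f(R) = -½ (f(R) = -(R + R)/(2*(R + R)) = -2*R/(2*(2*R)) = -2*R*1/(2*R)/2 = -½*1 = -½)
(-J + f(-159))/(F - 19620) = (-1*1/70938 - ½)/(-1143 - 19620) = (-1/70938 - ½)/(-20763) = -17735/35469*(-1/20763) = 17735/736442847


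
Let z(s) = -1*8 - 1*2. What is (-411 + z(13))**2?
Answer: 177241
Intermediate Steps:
z(s) = -10 (z(s) = -8 - 2 = -10)
(-411 + z(13))**2 = (-411 - 10)**2 = (-421)**2 = 177241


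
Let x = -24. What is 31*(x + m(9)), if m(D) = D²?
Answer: 1767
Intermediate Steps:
31*(x + m(9)) = 31*(-24 + 9²) = 31*(-24 + 81) = 31*57 = 1767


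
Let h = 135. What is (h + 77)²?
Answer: 44944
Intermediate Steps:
(h + 77)² = (135 + 77)² = 212² = 44944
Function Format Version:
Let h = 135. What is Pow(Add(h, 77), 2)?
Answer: 44944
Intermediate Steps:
Pow(Add(h, 77), 2) = Pow(Add(135, 77), 2) = Pow(212, 2) = 44944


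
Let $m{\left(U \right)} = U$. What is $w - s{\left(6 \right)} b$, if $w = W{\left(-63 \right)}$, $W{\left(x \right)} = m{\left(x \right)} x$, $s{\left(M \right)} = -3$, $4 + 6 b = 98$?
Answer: $4016$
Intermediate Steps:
$b = \frac{47}{3}$ ($b = - \frac{2}{3} + \frac{1}{6} \cdot 98 = - \frac{2}{3} + \frac{49}{3} = \frac{47}{3} \approx 15.667$)
$W{\left(x \right)} = x^{2}$ ($W{\left(x \right)} = x x = x^{2}$)
$w = 3969$ ($w = \left(-63\right)^{2} = 3969$)
$w - s{\left(6 \right)} b = 3969 - \left(-3\right) \frac{47}{3} = 3969 - -47 = 3969 + 47 = 4016$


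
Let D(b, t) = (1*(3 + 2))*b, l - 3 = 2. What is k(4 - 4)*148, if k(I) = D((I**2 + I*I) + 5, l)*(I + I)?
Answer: 0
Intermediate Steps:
l = 5 (l = 3 + 2 = 5)
D(b, t) = 5*b (D(b, t) = (1*5)*b = 5*b)
k(I) = 2*I*(25 + 10*I**2) (k(I) = (5*((I**2 + I*I) + 5))*(I + I) = (5*((I**2 + I**2) + 5))*(2*I) = (5*(2*I**2 + 5))*(2*I) = (5*(5 + 2*I**2))*(2*I) = (25 + 10*I**2)*(2*I) = 2*I*(25 + 10*I**2))
k(4 - 4)*148 = (20*(4 - 4)**3 + 50*(4 - 4))*148 = (20*0**3 + 50*0)*148 = (20*0 + 0)*148 = (0 + 0)*148 = 0*148 = 0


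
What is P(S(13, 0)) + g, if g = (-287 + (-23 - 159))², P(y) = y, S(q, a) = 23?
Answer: 219984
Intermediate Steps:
g = 219961 (g = (-287 - 182)² = (-469)² = 219961)
P(S(13, 0)) + g = 23 + 219961 = 219984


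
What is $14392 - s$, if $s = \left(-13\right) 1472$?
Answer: $33528$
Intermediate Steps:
$s = -19136$
$14392 - s = 14392 - -19136 = 14392 + 19136 = 33528$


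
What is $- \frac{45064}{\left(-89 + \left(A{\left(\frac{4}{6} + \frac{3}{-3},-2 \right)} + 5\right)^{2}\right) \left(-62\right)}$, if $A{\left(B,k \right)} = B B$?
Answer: $- \frac{1825092}{157883} \approx -11.56$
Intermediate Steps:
$A{\left(B,k \right)} = B^{2}$
$- \frac{45064}{\left(-89 + \left(A{\left(\frac{4}{6} + \frac{3}{-3},-2 \right)} + 5\right)^{2}\right) \left(-62\right)} = - \frac{45064}{\left(-89 + \left(\left(\frac{4}{6} + \frac{3}{-3}\right)^{2} + 5\right)^{2}\right) \left(-62\right)} = - \frac{45064}{\left(-89 + \left(\left(4 \cdot \frac{1}{6} + 3 \left(- \frac{1}{3}\right)\right)^{2} + 5\right)^{2}\right) \left(-62\right)} = - \frac{45064}{\left(-89 + \left(\left(\frac{2}{3} - 1\right)^{2} + 5\right)^{2}\right) \left(-62\right)} = - \frac{45064}{\left(-89 + \left(\left(- \frac{1}{3}\right)^{2} + 5\right)^{2}\right) \left(-62\right)} = - \frac{45064}{\left(-89 + \left(\frac{1}{9} + 5\right)^{2}\right) \left(-62\right)} = - \frac{45064}{\left(-89 + \left(\frac{46}{9}\right)^{2}\right) \left(-62\right)} = - \frac{45064}{\left(-89 + \frac{2116}{81}\right) \left(-62\right)} = - \frac{45064}{\left(- \frac{5093}{81}\right) \left(-62\right)} = - \frac{45064}{\frac{315766}{81}} = \left(-45064\right) \frac{81}{315766} = - \frac{1825092}{157883}$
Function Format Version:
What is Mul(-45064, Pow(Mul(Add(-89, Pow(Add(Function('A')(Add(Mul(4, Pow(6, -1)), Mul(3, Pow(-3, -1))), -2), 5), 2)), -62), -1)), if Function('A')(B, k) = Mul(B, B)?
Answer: Rational(-1825092, 157883) ≈ -11.560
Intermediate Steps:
Function('A')(B, k) = Pow(B, 2)
Mul(-45064, Pow(Mul(Add(-89, Pow(Add(Function('A')(Add(Mul(4, Pow(6, -1)), Mul(3, Pow(-3, -1))), -2), 5), 2)), -62), -1)) = Mul(-45064, Pow(Mul(Add(-89, Pow(Add(Pow(Add(Mul(4, Pow(6, -1)), Mul(3, Pow(-3, -1))), 2), 5), 2)), -62), -1)) = Mul(-45064, Pow(Mul(Add(-89, Pow(Add(Pow(Add(Mul(4, Rational(1, 6)), Mul(3, Rational(-1, 3))), 2), 5), 2)), -62), -1)) = Mul(-45064, Pow(Mul(Add(-89, Pow(Add(Pow(Add(Rational(2, 3), -1), 2), 5), 2)), -62), -1)) = Mul(-45064, Pow(Mul(Add(-89, Pow(Add(Pow(Rational(-1, 3), 2), 5), 2)), -62), -1)) = Mul(-45064, Pow(Mul(Add(-89, Pow(Add(Rational(1, 9), 5), 2)), -62), -1)) = Mul(-45064, Pow(Mul(Add(-89, Pow(Rational(46, 9), 2)), -62), -1)) = Mul(-45064, Pow(Mul(Add(-89, Rational(2116, 81)), -62), -1)) = Mul(-45064, Pow(Mul(Rational(-5093, 81), -62), -1)) = Mul(-45064, Pow(Rational(315766, 81), -1)) = Mul(-45064, Rational(81, 315766)) = Rational(-1825092, 157883)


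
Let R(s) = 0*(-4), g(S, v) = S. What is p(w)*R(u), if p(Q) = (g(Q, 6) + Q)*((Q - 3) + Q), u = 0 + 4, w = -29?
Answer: 0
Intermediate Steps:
u = 4
R(s) = 0
p(Q) = 2*Q*(-3 + 2*Q) (p(Q) = (Q + Q)*((Q - 3) + Q) = (2*Q)*((-3 + Q) + Q) = (2*Q)*(-3 + 2*Q) = 2*Q*(-3 + 2*Q))
p(w)*R(u) = (2*(-29)*(-3 + 2*(-29)))*0 = (2*(-29)*(-3 - 58))*0 = (2*(-29)*(-61))*0 = 3538*0 = 0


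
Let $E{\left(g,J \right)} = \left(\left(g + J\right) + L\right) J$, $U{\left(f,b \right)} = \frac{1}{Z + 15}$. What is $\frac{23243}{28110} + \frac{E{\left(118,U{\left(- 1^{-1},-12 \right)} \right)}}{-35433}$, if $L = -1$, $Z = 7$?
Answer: $\frac{66422519791}{80345744820} \approx 0.82671$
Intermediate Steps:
$U{\left(f,b \right)} = \frac{1}{22}$ ($U{\left(f,b \right)} = \frac{1}{7 + 15} = \frac{1}{22}$)
$E{\left(g,J \right)} = J \left(-1 + J + g\right)$ ($E{\left(g,J \right)} = \left(\left(g + J\right) - 1\right) J = \left(\left(J + g\right) - 1\right) J = \left(-1 + J + g\right) J = J \left(-1 + J + g\right)$)
$\frac{23243}{28110} + \frac{E{\left(118,U{\left(- 1^{-1},-12 \right)} \right)}}{-35433} = \frac{23243}{28110} + \frac{\frac{1}{22} \left(-1 + \frac{1}{22} + 118\right)}{-35433} = 23243 \cdot \frac{1}{28110} + \frac{1}{22} \cdot \frac{2575}{22} \left(- \frac{1}{35433}\right) = \frac{23243}{28110} + \frac{2575}{484} \left(- \frac{1}{35433}\right) = \frac{23243}{28110} - \frac{2575}{17149572} = \frac{66422519791}{80345744820}$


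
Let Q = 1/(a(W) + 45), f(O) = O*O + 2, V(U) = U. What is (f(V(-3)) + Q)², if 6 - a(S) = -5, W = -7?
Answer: 380689/3136 ≈ 121.39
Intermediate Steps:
f(O) = 2 + O² (f(O) = O² + 2 = 2 + O²)
a(S) = 11 (a(S) = 6 - 1*(-5) = 6 + 5 = 11)
Q = 1/56 (Q = 1/(11 + 45) = 1/56 ≈ 0.017857)
(f(V(-3)) + Q)² = ((2 + (-3)²) + 1/56)² = ((2 + 9) + 1/56)² = (11 + 1/56)² = (617/56)² = 380689/3136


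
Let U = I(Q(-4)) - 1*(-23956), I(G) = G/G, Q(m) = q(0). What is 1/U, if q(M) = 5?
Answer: 1/23957 ≈ 4.1741e-5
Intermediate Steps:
Q(m) = 5
I(G) = 1
U = 23957 (U = 1 - 1*(-23956) = 1 + 23956 = 23957)
1/U = 1/23957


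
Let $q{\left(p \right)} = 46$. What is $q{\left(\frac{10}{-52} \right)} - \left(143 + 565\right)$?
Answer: $-662$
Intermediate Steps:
$q{\left(\frac{10}{-52} \right)} - \left(143 + 565\right) = 46 - \left(143 + 565\right) = 46 - 708 = -662$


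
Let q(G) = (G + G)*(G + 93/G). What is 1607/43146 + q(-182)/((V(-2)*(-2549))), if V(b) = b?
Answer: 1437276925/109979154 ≈ 13.069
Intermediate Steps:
q(G) = 2*G*(G + 93/G) (q(G) = (2*G)*(G + 93/G) = 2*G*(G + 93/G))
1607/43146 + q(-182)/((V(-2)*(-2549))) = 1607/43146 + (186 + 2*(-182)**2)/((-2*(-2549))) = 1607*(1/43146) + (186 + 2*33124)/5098 = 1607/43146 + (186 + 66248)*(1/5098) = 1607/43146 + 66434*(1/5098) = 1607/43146 + 33217/2549 = 1437276925/109979154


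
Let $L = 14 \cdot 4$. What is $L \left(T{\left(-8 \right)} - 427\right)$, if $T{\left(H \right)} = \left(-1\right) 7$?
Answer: $-24304$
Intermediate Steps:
$T{\left(H \right)} = -7$
$L = 56$
$L \left(T{\left(-8 \right)} - 427\right) = 56 \left(-7 - 427\right) = 56 \left(-434\right) = -24304$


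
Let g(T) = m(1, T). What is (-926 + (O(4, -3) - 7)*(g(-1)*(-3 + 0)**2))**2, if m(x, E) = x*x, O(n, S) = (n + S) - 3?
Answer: 1014049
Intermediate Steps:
O(n, S) = -3 + S + n (O(n, S) = (S + n) - 3 = -3 + S + n)
m(x, E) = x**2
g(T) = 1 (g(T) = 1**2 = 1)
(-926 + (O(4, -3) - 7)*(g(-1)*(-3 + 0)**2))**2 = (-926 + ((-3 - 3 + 4) - 7)*(1*(-3 + 0)**2))**2 = (-926 + (-2 - 7)*(1*(-3)**2))**2 = (-926 - 9*9)**2 = (-926 - 81)**2 = (-1007)**2 = 1014049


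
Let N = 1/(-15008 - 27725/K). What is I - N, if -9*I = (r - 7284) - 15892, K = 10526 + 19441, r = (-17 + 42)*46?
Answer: 3302229498563/1349317383 ≈ 2447.3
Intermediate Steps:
r = 1150 (r = 25*46 = 1150)
K = 29967
I = 7342/3 (I = -((1150 - 7284) - 15892)/9 = -(-6134 - 15892)/9 = -⅑*(-22026) = 7342/3 ≈ 2447.3)
N = -29967/449772461 (N = 1/(-15008 - 27725/29967) = 1/(-449772461/29967) = -29967/449772461 ≈ -6.6627e-5)
I - N = 7342/3 - 1*(-29967/449772461) = 7342/3 + 29967/449772461 = 3302229498563/1349317383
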